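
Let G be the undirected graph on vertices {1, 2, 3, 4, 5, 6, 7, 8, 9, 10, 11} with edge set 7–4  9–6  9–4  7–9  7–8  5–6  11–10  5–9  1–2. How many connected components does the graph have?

Component: {3}
Component: {1, 2}
Component: {10, 11}
Component: {4, 5, 6, 7, 8, 9}

4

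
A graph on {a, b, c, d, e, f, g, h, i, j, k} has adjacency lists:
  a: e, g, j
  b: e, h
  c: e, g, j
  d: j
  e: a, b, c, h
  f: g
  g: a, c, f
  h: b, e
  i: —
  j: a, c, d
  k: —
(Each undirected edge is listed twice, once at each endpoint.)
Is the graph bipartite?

No

b-h-e-b is an odd cycle (length 3), and a bipartite graph can contain only even cycles.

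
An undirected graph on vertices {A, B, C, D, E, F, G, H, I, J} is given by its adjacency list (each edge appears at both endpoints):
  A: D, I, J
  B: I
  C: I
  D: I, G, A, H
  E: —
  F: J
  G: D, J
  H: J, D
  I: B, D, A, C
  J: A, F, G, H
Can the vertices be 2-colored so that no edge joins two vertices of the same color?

No

D-I-A-D is an odd cycle (length 3), and a bipartite graph can contain only even cycles.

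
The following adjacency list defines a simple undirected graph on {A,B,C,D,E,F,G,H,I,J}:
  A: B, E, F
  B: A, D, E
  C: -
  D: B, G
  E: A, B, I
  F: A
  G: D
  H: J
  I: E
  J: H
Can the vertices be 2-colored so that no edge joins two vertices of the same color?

B-A-E-B is an odd cycle (length 3), and a bipartite graph can contain only even cycles.

No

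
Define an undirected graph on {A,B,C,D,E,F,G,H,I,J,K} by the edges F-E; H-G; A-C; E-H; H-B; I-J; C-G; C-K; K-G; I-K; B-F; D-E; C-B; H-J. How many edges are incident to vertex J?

Neighbors of J: H, I.

2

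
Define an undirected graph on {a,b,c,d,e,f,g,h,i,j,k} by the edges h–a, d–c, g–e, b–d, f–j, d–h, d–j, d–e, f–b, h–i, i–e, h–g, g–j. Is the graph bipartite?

Yes

Color {b, c, e, h, j, k} black and {a, d, f, g, i} white. No edge joins two same-colored vertices, so the graph is bipartite.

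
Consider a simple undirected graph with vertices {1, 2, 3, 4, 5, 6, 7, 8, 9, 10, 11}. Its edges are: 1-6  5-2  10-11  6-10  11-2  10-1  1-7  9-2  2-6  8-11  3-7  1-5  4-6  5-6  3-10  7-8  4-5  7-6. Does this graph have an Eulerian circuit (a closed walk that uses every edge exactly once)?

Degrees: 1:4, 2:4, 3:2, 4:2, 5:4, 6:6, 7:4, 8:2, 9:1, 10:4, 11:3
9, 11 have odd degree; an Eulerian circuit needs every degree to be even, so none exists.

No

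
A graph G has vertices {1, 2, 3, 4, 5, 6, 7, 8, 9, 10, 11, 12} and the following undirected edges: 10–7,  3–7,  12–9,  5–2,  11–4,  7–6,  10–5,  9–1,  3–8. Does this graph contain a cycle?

The graph has 12 vertices, 9 edges, and 3 connected components.
Since 9 = 12 - 3, the graph is a forest and contains no cycle.

No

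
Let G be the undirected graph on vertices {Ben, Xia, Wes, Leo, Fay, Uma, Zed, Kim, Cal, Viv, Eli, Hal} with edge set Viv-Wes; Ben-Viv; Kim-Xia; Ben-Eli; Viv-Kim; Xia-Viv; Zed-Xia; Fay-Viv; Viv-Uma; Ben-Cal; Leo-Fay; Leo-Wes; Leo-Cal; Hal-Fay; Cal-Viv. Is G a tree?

The graph has 12 vertices and 15 edges.
Connected but with 15 > 11 edges, so it has a cycle and is not a tree.

No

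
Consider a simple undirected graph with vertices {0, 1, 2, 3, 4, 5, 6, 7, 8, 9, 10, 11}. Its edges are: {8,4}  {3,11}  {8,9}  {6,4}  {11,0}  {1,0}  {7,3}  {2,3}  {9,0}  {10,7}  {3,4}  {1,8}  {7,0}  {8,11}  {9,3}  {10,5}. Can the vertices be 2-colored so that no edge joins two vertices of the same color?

Color {1, 2, 4, 5, 7, 9, 11} black and {0, 3, 6, 8, 10} white. No edge joins two same-colored vertices, so the graph is bipartite.

Yes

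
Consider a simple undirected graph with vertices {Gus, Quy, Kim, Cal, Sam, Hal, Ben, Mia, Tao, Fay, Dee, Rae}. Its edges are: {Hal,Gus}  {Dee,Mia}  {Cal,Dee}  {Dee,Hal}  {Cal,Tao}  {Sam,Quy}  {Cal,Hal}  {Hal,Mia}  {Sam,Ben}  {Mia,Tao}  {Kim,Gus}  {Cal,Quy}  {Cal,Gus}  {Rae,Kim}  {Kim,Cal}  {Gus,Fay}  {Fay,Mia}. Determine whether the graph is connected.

Yes

A breadth-first search from Gus visits Gus, Cal, Fay, Hal, Kim, Dee, Quy, Tao, Mia, Rae, Sam, Ben — all 12 vertices — so the graph is connected.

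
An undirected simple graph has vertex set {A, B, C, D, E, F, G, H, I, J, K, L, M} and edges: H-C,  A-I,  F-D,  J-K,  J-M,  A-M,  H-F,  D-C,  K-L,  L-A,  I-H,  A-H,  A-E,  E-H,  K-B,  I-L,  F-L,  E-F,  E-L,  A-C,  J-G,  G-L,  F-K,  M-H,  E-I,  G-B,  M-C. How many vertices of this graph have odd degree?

4

Degrees: A:6, B:2, C:4, D:2, E:5, F:5, G:3, H:6, I:4, J:3, K:4, L:6, M:4
Odd-degree vertices: E, F, G, J.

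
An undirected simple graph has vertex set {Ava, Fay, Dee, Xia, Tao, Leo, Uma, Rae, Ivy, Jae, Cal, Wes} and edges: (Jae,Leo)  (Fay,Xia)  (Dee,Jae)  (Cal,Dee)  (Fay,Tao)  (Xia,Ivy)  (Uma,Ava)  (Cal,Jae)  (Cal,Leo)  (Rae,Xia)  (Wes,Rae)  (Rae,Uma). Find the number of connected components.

2

Component: {Dee, Leo, Jae, Cal}
Component: {Ava, Fay, Xia, Tao, Uma, Rae, Ivy, Wes}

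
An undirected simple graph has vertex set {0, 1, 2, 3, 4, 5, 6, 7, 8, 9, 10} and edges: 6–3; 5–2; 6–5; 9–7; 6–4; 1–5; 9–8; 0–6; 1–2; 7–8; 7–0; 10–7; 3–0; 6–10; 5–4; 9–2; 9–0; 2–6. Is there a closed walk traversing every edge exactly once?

Degrees: 0:4, 1:2, 2:4, 3:2, 4:2, 5:4, 6:6, 7:4, 8:2, 9:4, 10:2
All degrees are even and the non-isolated vertices are connected — an Eulerian circuit exists.

Yes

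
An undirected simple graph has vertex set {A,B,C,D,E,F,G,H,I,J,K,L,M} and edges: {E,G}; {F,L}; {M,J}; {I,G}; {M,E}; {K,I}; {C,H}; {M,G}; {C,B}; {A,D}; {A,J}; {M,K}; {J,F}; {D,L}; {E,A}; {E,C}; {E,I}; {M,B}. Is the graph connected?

A breadth-first search from A visits A, D, E, J, L, M, C, I, G, F, K, B, H — all 13 vertices — so the graph is connected.

Yes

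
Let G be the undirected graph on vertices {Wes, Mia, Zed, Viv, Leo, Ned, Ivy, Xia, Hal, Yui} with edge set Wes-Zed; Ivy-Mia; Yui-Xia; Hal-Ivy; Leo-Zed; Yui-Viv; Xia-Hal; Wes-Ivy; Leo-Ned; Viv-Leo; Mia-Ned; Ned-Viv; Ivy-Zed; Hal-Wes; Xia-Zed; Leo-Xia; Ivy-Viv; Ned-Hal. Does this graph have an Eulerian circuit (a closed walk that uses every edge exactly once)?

Degrees: Wes:3, Mia:2, Zed:4, Viv:4, Leo:4, Ned:4, Ivy:5, Xia:4, Hal:4, Yui:2
Wes, Ivy have odd degree; an Eulerian circuit needs every degree to be even, so none exists.

No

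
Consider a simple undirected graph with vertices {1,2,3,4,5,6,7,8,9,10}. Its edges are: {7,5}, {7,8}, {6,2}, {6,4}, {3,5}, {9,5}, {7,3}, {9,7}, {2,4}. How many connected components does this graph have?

4

Component: {1}
Component: {10}
Component: {2, 4, 6}
Component: {3, 5, 7, 8, 9}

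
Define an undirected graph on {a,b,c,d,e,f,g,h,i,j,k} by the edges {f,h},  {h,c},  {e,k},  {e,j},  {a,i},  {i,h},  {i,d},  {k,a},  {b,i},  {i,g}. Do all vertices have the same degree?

No

Degrees: a:2, b:1, c:1, d:1, e:2, f:1, g:1, h:3, i:5, j:1, k:2
Vertex b has degree 1 while i has degree 5, so the graph is not regular.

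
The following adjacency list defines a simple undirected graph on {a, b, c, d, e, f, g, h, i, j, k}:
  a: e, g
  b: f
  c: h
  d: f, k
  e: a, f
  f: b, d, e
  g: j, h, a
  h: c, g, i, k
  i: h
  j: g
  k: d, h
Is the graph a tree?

No

The graph has 11 vertices and 11 edges.
A tree on 11 vertices has exactly 10 edges; this graph has 11, so it contains a cycle and is not a tree.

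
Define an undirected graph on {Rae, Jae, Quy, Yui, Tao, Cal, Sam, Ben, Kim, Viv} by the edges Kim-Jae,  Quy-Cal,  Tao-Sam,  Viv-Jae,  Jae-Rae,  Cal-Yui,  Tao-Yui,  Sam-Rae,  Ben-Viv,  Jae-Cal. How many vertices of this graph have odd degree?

4

Degrees: Rae:2, Jae:4, Quy:1, Yui:2, Tao:2, Cal:3, Sam:2, Ben:1, Kim:1, Viv:2
Odd-degree vertices: Quy, Cal, Ben, Kim.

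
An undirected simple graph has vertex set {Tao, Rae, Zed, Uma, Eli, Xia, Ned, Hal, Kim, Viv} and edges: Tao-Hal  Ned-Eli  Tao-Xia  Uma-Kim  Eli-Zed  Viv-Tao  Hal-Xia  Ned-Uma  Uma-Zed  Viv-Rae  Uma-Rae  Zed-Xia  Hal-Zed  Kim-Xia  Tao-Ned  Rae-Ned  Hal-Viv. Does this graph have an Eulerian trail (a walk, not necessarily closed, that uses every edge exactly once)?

Yes

Degrees: Tao:4, Rae:3, Zed:4, Uma:4, Eli:2, Xia:4, Ned:4, Hal:4, Kim:2, Viv:3
Odd-degree vertices: Rae, Viv (2 total).
With 2 odd-degree vertices and all edges in one connected piece, an Eulerian trail exists (from Rae to Viv).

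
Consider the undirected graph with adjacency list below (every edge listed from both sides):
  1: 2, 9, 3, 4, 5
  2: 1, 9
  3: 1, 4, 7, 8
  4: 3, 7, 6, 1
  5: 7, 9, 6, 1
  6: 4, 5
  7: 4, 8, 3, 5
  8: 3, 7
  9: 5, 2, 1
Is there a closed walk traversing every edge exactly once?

Degrees: 1:5, 2:2, 3:4, 4:4, 5:4, 6:2, 7:4, 8:2, 9:3
Vertices with odd degree: 1, 9. An Eulerian circuit requires all degrees even.

No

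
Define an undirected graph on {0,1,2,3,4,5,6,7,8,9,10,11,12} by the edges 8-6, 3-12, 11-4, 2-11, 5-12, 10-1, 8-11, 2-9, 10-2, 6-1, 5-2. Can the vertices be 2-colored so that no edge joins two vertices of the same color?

Partition the vertices as {0, 3, 5, 6, 7, 9, 10, 11} vs {1, 2, 4, 8, 12}. Each listed edge has one endpoint in each part, so the graph is bipartite.

Yes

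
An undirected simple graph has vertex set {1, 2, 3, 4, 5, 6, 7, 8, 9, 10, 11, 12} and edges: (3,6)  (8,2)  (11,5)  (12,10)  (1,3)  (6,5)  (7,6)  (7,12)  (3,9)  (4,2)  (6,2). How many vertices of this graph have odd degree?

8

Degrees: 1:1, 2:3, 3:3, 4:1, 5:2, 6:4, 7:2, 8:1, 9:1, 10:1, 11:1, 12:2
Odd-degree vertices: 1, 2, 3, 4, 8, 9, 10, 11.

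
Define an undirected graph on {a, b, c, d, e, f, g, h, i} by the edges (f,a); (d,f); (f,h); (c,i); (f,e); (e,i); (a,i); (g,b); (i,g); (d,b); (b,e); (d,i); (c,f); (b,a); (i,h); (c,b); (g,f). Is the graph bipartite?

Partition the vertices as {b, f, i} vs {a, c, d, e, g, h}. Each listed edge has one endpoint in each part, so the graph is bipartite.

Yes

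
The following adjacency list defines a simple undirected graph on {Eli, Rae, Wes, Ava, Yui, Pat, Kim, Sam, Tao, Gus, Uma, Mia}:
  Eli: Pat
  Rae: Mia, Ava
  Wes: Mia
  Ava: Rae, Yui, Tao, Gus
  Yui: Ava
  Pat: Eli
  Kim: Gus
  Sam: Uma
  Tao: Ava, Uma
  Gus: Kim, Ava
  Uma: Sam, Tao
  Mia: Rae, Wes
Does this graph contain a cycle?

No

The graph has 12 vertices, 10 edges, and 2 connected components.
A forest on 12 vertices with 2 components has exactly 10 edges, which matches — so no cycle.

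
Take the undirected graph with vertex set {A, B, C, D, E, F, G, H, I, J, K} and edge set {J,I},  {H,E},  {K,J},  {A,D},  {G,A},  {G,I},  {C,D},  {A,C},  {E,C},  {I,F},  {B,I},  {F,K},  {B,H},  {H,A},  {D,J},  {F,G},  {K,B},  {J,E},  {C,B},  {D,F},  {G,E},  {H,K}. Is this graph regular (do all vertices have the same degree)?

Yes

Degrees: A:4, B:4, C:4, D:4, E:4, F:4, G:4, H:4, I:4, J:4, K:4
Every vertex has degree 4, so the graph is 4-regular.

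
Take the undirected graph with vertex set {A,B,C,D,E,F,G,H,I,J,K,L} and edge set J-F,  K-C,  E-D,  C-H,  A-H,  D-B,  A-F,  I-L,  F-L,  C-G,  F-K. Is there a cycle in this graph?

Yes

|V| = 12, |E| = 11, number of components = 2.
One cycle is A-F-K-C-H-A.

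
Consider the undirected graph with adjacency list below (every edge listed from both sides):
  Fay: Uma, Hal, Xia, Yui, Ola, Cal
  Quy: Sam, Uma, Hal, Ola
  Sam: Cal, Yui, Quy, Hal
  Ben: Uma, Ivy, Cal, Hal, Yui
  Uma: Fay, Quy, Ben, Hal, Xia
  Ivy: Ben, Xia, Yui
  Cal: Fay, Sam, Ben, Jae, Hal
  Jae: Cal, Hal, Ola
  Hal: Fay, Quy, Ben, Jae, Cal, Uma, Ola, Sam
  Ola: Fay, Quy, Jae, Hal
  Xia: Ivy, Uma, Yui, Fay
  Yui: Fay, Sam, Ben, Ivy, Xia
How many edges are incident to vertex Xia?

4

Neighbors of Xia: Fay, Uma, Ivy, Yui.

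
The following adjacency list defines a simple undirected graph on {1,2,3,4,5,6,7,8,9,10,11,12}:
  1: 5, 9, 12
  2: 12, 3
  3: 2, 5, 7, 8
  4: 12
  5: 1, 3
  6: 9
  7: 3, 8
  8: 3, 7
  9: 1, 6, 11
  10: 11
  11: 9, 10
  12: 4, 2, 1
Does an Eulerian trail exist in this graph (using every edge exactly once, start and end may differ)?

No

Degrees: 1:3, 2:2, 3:4, 4:1, 5:2, 6:1, 7:2, 8:2, 9:3, 10:1, 11:2, 12:3
Odd-degree vertices: 1, 4, 6, 9, 10, 12 (6 total).
An Eulerian trail requires 0 or 2 odd-degree vertices; here there are 6.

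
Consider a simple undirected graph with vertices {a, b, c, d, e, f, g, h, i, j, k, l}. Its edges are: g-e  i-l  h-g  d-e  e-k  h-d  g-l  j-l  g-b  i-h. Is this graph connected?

Component: {a}
Component: {c}
Component: {f}
Component: {b, d, e, g, h, i, j, k, l}
There are 4 separate components, so the graph is not connected.

No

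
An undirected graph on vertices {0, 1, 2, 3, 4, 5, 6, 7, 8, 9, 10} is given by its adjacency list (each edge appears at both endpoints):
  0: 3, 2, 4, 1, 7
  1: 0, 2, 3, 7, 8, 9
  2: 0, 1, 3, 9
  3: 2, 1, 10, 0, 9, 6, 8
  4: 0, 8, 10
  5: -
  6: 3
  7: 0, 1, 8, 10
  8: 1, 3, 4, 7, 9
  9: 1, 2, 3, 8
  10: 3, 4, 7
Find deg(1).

6

Neighbors of 1: 0, 2, 3, 7, 8, 9.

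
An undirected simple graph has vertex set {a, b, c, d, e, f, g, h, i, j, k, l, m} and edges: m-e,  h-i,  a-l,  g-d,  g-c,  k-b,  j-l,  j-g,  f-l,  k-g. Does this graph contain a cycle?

No

|V| = 13, |E| = 10, number of components = 3.
Since 10 = 13 - 3, the graph is a forest and contains no cycle.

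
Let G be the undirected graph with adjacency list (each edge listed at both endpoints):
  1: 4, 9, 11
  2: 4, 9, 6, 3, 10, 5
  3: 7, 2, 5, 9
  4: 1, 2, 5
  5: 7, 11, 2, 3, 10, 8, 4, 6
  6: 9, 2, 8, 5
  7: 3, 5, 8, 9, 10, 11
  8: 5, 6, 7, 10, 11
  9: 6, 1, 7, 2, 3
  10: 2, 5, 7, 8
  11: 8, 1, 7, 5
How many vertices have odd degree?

4

Degrees: 1:3, 2:6, 3:4, 4:3, 5:8, 6:4, 7:6, 8:5, 9:5, 10:4, 11:4
Odd-degree vertices: 1, 4, 8, 9.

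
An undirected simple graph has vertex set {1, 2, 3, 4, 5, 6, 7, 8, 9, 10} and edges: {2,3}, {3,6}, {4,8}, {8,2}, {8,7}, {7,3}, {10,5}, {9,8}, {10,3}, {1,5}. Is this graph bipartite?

Partition the vertices as {3, 5, 8} vs {1, 2, 4, 6, 7, 9, 10}. Each listed edge has one endpoint in each part, so the graph is bipartite.

Yes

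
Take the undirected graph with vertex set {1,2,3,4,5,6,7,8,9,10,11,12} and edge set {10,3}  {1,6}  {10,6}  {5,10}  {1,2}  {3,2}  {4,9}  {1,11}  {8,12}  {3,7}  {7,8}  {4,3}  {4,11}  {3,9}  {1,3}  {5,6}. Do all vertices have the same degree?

Degrees: 1:4, 2:2, 3:6, 4:3, 5:2, 6:3, 7:2, 8:2, 9:2, 10:3, 11:2, 12:1
Degrees are not all equal (e.g. deg(12)=1 but deg(3)=6); not regular.

No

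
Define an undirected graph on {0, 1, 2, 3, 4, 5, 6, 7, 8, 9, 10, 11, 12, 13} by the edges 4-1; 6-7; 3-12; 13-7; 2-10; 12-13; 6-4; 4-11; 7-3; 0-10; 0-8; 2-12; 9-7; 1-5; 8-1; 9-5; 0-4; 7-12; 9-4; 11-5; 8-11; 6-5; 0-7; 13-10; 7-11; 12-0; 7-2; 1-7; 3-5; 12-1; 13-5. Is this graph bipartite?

The cycle 12-7-13-12 has length 3, which is odd, so the graph is not bipartite.

No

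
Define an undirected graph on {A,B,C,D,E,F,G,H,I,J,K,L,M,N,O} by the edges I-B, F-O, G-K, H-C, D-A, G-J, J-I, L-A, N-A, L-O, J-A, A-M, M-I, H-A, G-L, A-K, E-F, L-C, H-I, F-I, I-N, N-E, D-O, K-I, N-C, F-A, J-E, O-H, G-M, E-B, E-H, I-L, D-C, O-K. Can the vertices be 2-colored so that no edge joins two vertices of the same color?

Color {B, D, F, H, J, K, L, M, N} black and {A, C, E, G, I, O} white. No edge joins two same-colored vertices, so the graph is bipartite.

Yes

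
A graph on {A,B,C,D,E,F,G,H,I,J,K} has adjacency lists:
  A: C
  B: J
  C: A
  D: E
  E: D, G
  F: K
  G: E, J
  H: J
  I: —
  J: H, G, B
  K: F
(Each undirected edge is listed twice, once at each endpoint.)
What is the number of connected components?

4

Component: {I}
Component: {A, C}
Component: {F, K}
Component: {B, D, E, G, H, J}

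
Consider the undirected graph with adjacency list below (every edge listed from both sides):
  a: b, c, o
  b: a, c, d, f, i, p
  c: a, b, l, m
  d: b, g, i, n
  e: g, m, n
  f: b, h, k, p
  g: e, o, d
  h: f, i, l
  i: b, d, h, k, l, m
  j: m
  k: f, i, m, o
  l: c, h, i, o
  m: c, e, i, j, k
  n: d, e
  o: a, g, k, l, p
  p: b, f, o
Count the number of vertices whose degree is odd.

Degrees: a:3, b:6, c:4, d:4, e:3, f:4, g:3, h:3, i:6, j:1, k:4, l:4, m:5, n:2, o:5, p:3
Odd-degree vertices: a, e, g, h, j, m, o, p.

8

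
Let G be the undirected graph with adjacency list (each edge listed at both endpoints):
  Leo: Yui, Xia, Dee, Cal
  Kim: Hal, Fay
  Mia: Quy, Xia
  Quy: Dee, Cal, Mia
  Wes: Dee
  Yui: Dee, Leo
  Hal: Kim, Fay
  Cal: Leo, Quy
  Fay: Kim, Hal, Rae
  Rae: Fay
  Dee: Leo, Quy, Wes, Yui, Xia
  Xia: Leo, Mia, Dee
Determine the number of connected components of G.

2

Component: {Kim, Hal, Fay, Rae}
Component: {Leo, Mia, Quy, Wes, Yui, Cal, Dee, Xia}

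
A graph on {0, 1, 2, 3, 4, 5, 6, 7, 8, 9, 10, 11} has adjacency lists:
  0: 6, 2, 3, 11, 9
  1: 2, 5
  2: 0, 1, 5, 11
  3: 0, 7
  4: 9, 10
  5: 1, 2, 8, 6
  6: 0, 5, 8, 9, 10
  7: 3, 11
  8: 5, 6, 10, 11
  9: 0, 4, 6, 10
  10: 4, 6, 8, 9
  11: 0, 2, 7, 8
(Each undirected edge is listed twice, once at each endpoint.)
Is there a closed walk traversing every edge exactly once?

Degrees: 0:5, 1:2, 2:4, 3:2, 4:2, 5:4, 6:5, 7:2, 8:4, 9:4, 10:4, 11:4
0, 6 have odd degree; an Eulerian circuit needs every degree to be even, so none exists.

No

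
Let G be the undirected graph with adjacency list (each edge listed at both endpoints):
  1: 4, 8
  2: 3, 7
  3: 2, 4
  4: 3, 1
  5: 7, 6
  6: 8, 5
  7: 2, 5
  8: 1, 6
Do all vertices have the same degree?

Yes

Degrees: 1:2, 2:2, 3:2, 4:2, 5:2, 6:2, 7:2, 8:2
Every vertex has degree 2, so the graph is 2-regular.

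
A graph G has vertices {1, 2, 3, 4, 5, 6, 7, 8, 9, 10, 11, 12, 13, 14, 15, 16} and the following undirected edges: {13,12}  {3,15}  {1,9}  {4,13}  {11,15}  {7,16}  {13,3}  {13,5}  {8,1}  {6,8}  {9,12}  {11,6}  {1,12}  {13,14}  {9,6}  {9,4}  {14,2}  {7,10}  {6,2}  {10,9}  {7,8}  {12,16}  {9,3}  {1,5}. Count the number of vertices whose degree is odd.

4

Degrees: 1:4, 2:2, 3:3, 4:2, 5:2, 6:4, 7:3, 8:3, 9:6, 10:2, 11:2, 12:4, 13:5, 14:2, 15:2, 16:2
Odd-degree vertices: 3, 7, 8, 13.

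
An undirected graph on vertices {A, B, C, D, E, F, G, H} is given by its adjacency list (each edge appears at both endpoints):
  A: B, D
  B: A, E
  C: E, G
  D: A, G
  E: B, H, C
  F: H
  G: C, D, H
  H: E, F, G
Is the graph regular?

No

Degrees: A:2, B:2, C:2, D:2, E:3, F:1, G:3, H:3
Vertex F has degree 1 while E has degree 3, so the graph is not regular.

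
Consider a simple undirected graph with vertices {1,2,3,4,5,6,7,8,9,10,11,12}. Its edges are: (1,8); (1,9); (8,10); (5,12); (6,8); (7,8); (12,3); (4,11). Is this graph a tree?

|V| = 12, |E| = 8.
It splits into 4 components, so it cannot be a tree.

No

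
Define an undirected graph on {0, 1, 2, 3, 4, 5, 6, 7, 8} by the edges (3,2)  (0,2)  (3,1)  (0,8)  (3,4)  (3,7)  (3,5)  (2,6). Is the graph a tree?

Yes

The graph has 9 vertices and 8 edges.
Connected and |E| = |V| - 1, which characterizes a tree.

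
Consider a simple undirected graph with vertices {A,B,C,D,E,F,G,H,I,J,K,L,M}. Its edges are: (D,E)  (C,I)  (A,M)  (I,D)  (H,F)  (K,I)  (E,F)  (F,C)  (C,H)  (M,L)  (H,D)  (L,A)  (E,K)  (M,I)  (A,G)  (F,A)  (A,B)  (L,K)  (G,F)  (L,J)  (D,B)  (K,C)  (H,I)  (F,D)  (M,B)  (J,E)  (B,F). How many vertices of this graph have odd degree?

4

Degrees: A:5, B:4, C:4, D:5, E:4, F:7, G:2, H:4, I:5, J:2, K:4, L:4, M:4
Odd-degree vertices: A, D, F, I.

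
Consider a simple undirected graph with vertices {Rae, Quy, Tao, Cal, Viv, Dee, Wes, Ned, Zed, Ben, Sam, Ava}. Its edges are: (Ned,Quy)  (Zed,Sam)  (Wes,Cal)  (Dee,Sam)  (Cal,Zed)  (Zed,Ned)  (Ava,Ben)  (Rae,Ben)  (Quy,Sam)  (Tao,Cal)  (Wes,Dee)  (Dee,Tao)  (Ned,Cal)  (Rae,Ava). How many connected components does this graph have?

3

Component: {Viv}
Component: {Rae, Ben, Ava}
Component: {Quy, Tao, Cal, Dee, Wes, Ned, Zed, Sam}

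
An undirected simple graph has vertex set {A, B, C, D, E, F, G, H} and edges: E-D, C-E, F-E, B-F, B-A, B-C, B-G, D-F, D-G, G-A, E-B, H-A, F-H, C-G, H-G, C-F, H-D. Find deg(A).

Neighbors of A: B, G, H.

3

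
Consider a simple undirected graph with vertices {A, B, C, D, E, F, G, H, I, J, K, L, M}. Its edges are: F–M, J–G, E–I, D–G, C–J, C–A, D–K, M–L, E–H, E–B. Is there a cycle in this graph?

|V| = 13, |E| = 10, number of components = 3.
Since 10 = 13 - 3, the graph is a forest and contains no cycle.

No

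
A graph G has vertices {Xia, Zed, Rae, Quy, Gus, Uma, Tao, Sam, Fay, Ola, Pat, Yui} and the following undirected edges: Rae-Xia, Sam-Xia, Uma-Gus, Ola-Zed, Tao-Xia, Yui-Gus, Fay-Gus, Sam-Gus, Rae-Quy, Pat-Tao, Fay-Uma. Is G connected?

Component: {Zed, Ola}
Component: {Xia, Rae, Quy, Gus, Uma, Tao, Sam, Fay, Pat, Yui}
No edge joins these 2 groups, so the graph is disconnected.

No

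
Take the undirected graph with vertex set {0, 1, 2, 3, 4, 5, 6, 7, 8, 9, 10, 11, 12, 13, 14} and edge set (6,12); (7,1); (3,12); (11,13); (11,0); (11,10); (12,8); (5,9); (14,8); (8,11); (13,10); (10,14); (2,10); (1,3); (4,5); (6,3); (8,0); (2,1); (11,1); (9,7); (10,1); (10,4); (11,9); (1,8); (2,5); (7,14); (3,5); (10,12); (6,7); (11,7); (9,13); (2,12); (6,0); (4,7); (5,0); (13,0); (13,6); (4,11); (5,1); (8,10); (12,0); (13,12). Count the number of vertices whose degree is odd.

4

Degrees: 0:6, 1:7, 2:4, 3:4, 4:4, 5:6, 6:5, 7:6, 8:6, 9:4, 10:8, 11:8, 12:7, 13:6, 14:3
Odd-degree vertices: 1, 6, 12, 14.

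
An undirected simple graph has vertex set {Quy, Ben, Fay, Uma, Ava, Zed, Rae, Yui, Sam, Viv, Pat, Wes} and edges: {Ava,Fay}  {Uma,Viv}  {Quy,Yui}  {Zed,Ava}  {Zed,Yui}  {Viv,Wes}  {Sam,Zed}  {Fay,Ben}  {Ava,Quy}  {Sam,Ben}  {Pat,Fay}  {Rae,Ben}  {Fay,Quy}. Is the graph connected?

No

Component: {Uma, Viv, Wes}
Component: {Quy, Ben, Fay, Ava, Zed, Rae, Yui, Sam, Pat}
There are 2 separate components, so the graph is not connected.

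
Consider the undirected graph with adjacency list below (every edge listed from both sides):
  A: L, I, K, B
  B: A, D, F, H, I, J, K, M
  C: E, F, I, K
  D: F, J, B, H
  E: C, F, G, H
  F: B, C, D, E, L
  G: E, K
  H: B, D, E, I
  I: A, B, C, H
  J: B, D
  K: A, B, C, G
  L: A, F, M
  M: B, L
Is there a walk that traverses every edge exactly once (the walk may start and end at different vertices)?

Degrees: A:4, B:8, C:4, D:4, E:4, F:5, G:2, H:4, I:4, J:2, K:4, L:3, M:2
Odd-degree vertices: F, L (2 total).
The non-isolated vertices are connected and exactly 2 have odd degree, so an Eulerian trail exists (from F to L).

Yes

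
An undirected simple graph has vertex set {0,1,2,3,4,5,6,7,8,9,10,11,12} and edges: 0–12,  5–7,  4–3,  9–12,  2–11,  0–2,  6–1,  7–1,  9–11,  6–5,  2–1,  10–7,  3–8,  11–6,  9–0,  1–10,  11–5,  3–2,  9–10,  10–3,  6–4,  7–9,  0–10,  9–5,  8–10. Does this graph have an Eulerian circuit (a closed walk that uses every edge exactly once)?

Degrees: 0:4, 1:4, 2:4, 3:4, 4:2, 5:4, 6:4, 7:4, 8:2, 9:6, 10:6, 11:4, 12:2
Every vertex has even degree and the edges form a single connected piece, so an Eulerian circuit exists.

Yes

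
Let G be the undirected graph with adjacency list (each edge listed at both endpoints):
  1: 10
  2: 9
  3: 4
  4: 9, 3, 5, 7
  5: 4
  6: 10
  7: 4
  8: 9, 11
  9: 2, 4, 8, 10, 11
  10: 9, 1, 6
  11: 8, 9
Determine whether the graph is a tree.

No

|V| = 11, |E| = 11.
Connected but with 11 > 10 edges, so it has a cycle and is not a tree.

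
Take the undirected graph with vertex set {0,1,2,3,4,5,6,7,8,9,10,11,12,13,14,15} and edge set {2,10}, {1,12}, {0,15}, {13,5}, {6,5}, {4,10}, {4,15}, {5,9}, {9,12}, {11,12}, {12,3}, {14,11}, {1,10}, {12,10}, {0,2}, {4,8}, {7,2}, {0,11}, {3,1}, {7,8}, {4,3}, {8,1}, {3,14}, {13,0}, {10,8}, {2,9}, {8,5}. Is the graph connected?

Yes

A breadth-first search from 0 visits 0, 11, 13, 2, 15, 14, 12, 5, 10, 7, 9, 4, 3, 1, 6, 8 — all 16 vertices — so the graph is connected.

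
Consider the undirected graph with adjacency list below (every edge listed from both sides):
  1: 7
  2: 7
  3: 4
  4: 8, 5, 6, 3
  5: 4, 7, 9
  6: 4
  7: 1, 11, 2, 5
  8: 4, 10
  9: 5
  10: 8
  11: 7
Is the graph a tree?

The graph has 11 vertices and 10 edges.
Connected and |E| = |V| - 1, which characterizes a tree.

Yes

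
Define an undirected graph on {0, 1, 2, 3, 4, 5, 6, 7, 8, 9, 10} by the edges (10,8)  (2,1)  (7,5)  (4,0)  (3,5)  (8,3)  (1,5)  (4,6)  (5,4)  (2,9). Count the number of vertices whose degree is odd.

6

Degrees: 0:1, 1:2, 2:2, 3:2, 4:3, 5:4, 6:1, 7:1, 8:2, 9:1, 10:1
Odd-degree vertices: 0, 4, 6, 7, 9, 10.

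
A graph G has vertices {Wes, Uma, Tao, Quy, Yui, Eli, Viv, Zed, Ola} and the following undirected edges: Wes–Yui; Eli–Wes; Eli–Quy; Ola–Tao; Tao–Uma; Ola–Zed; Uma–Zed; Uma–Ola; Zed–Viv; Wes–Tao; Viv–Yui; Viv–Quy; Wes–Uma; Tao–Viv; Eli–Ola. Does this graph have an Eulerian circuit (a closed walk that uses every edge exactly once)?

Degrees: Wes:4, Uma:4, Tao:4, Quy:2, Yui:2, Eli:3, Viv:4, Zed:3, Ola:4
Vertices with odd degree: Eli, Zed. An Eulerian circuit requires all degrees even.

No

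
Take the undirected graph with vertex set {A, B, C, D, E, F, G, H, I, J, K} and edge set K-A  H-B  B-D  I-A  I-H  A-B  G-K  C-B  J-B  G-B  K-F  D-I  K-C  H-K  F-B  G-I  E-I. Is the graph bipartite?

Yes

A valid 2-coloring puts {B, I, K} on one side and {A, C, D, E, F, G, H, J} on the other; every edge crosses between the two sides.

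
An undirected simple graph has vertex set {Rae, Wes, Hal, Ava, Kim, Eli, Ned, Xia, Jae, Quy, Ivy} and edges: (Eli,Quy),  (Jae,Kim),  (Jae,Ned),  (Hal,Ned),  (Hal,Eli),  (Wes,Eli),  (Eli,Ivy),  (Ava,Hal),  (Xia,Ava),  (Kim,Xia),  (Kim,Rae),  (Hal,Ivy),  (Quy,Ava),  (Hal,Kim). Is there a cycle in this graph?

The graph has 11 vertices, 14 edges, and 1 connected component.
One cycle is Kim-Xia-Ava-Hal-Kim.

Yes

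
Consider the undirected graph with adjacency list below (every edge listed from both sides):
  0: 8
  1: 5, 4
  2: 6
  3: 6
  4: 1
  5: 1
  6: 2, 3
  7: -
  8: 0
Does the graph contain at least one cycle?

|V| = 9, |E| = 5, number of components = 4.
A forest on 9 vertices with 4 components has exactly 5 edges, which matches — so no cycle.

No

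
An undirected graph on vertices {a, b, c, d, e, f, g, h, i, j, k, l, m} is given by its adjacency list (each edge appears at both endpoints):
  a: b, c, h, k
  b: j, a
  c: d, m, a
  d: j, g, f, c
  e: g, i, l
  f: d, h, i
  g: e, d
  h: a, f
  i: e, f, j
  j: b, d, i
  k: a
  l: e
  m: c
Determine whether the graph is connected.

Yes

A breadth-first search from a visits a, h, k, c, b, f, d, m, j, i, g, e, l — all 13 vertices — so the graph is connected.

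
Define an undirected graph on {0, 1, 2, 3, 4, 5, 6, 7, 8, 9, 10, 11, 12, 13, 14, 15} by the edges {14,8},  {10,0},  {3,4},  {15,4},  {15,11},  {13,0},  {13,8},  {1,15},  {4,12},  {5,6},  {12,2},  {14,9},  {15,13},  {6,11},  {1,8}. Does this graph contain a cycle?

The graph has 16 vertices, 15 edges, and 2 connected components.
One cycle is 13-15-1-8-13.

Yes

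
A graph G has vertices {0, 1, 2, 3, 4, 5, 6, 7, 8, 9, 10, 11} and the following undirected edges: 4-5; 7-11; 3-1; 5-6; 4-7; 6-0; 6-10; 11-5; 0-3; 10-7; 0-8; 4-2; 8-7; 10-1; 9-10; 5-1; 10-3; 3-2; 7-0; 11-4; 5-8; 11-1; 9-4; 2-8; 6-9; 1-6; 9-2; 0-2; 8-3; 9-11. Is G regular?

Yes

Degrees: 0:5, 1:5, 2:5, 3:5, 4:5, 5:5, 6:5, 7:5, 8:5, 9:5, 10:5, 11:5
All degrees equal 5; the graph is regular.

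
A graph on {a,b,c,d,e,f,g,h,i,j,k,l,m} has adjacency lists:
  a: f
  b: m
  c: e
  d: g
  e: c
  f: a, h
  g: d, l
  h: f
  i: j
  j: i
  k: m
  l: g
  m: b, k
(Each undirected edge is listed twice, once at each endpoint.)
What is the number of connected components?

5

Component: {c, e}
Component: {i, j}
Component: {a, f, h}
Component: {b, k, m}
Component: {d, g, l}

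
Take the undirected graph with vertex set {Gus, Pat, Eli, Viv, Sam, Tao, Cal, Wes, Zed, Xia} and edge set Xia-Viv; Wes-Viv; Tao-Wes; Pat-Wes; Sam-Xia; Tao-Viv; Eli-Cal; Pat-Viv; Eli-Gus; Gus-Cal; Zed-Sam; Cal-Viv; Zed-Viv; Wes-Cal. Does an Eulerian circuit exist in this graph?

Yes

Degrees: Gus:2, Pat:2, Eli:2, Viv:6, Sam:2, Tao:2, Cal:4, Wes:4, Zed:2, Xia:2
All degrees are even and the non-isolated vertices are connected — an Eulerian circuit exists.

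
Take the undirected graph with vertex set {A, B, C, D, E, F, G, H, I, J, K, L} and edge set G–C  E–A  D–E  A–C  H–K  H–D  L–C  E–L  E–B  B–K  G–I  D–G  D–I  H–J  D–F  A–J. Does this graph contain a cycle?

The graph has 12 vertices, 16 edges, and 1 connected component.
One cycle is A-E-B-K-H-D-I-G-C-A.

Yes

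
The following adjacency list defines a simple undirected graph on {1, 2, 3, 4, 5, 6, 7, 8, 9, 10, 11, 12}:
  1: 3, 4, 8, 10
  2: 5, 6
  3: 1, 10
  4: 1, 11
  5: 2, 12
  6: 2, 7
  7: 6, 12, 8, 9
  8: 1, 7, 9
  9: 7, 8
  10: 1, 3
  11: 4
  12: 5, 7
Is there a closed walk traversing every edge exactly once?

Degrees: 1:4, 2:2, 3:2, 4:2, 5:2, 6:2, 7:4, 8:3, 9:2, 10:2, 11:1, 12:2
8, 11 have odd degree; an Eulerian circuit needs every degree to be even, so none exists.

No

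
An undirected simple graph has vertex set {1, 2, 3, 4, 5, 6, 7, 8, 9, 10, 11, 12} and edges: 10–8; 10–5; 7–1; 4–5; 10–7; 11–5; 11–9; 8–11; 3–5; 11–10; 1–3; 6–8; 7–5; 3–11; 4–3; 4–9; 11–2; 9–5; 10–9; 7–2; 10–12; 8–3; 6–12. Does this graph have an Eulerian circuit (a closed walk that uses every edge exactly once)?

Degrees: 1:2, 2:2, 3:5, 4:3, 5:6, 6:2, 7:4, 8:4, 9:4, 10:6, 11:6, 12:2
3, 4 have odd degree; an Eulerian circuit needs every degree to be even, so none exists.

No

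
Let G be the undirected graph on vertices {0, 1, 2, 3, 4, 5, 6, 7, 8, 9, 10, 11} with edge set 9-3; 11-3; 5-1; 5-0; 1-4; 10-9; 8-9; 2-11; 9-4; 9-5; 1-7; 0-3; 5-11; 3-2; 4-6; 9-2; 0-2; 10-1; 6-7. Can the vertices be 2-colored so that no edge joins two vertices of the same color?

The cycle 3-2-11-3 has length 3, which is odd, so the graph is not bipartite.

No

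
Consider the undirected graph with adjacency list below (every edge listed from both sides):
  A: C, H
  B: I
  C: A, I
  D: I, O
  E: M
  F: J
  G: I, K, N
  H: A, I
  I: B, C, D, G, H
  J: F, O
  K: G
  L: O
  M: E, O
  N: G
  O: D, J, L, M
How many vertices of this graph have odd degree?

Degrees: A:2, B:1, C:2, D:2, E:1, F:1, G:3, H:2, I:5, J:2, K:1, L:1, M:2, N:1, O:4
Odd-degree vertices: B, E, F, G, I, K, L, N.

8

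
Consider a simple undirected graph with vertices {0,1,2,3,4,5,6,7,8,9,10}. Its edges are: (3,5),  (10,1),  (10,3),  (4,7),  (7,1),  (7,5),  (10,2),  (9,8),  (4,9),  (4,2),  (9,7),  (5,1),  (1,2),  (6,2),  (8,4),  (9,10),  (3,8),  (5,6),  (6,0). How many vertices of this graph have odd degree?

Degrees: 0:1, 1:4, 2:4, 3:3, 4:4, 5:4, 6:3, 7:4, 8:3, 9:4, 10:4
Odd-degree vertices: 0, 3, 6, 8.

4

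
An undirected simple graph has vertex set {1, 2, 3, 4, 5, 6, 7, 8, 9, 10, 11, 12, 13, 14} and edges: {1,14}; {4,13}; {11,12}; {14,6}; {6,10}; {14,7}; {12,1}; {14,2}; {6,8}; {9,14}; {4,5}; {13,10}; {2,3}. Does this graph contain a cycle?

No

The graph has 14 vertices, 13 edges, and 1 connected component.
A forest on 14 vertices with 1 component has exactly 13 edges, which matches — so no cycle.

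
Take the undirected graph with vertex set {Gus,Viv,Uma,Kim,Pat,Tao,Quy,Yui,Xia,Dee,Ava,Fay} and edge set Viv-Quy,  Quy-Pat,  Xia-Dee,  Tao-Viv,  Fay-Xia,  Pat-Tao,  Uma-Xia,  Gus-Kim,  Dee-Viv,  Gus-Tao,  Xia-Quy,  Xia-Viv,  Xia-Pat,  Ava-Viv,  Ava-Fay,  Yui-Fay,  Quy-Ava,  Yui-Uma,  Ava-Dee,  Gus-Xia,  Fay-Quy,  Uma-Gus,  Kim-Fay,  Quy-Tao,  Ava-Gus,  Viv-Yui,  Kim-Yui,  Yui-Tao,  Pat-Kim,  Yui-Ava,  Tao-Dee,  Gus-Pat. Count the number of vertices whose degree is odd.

4

Degrees: Gus:6, Viv:6, Uma:3, Kim:4, Pat:5, Tao:6, Quy:6, Yui:6, Xia:7, Dee:4, Ava:6, Fay:5
Odd-degree vertices: Uma, Pat, Xia, Fay.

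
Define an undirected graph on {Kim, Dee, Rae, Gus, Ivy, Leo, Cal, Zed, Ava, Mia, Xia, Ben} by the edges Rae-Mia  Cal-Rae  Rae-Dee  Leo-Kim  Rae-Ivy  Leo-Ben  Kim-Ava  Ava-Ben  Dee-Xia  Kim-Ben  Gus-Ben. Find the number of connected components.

3

Component: {Zed}
Component: {Kim, Gus, Leo, Ava, Ben}
Component: {Dee, Rae, Ivy, Cal, Mia, Xia}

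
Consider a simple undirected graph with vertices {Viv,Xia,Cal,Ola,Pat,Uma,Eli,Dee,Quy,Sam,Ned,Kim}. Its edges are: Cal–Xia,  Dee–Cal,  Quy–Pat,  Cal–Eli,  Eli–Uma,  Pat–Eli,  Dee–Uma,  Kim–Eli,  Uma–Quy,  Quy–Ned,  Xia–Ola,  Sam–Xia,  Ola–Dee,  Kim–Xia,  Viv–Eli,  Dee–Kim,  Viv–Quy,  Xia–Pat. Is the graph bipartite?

A valid 2-coloring puts {Xia, Eli, Dee, Quy} on one side and {Viv, Cal, Ola, Pat, Uma, Sam, Ned, Kim} on the other; every edge crosses between the two sides.

Yes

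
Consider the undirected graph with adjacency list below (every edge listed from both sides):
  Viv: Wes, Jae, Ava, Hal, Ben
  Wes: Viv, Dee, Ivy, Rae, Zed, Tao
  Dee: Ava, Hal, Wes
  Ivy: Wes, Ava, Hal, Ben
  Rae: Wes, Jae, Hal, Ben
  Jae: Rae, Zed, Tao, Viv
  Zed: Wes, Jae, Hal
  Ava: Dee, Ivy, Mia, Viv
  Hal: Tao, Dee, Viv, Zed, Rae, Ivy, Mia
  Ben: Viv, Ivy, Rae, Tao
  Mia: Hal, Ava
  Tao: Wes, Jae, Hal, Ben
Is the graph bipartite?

Yes

A valid 2-coloring puts {Wes, Jae, Ava, Hal, Ben} on one side and {Viv, Dee, Ivy, Rae, Zed, Mia, Tao} on the other; every edge crosses between the two sides.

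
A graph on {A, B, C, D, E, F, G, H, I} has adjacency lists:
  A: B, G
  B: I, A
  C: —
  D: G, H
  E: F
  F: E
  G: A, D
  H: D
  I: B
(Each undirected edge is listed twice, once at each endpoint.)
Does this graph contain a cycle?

The graph has 9 vertices, 6 edges, and 3 connected components.
A forest on 9 vertices with 3 components has exactly 6 edges, which matches — so no cycle.

No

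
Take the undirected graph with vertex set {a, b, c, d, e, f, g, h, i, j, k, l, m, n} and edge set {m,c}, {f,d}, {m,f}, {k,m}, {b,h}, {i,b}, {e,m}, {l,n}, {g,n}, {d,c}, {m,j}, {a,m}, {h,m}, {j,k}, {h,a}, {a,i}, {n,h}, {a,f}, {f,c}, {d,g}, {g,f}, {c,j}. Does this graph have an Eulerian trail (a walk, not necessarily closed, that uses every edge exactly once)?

No

Degrees: a:4, b:2, c:4, d:3, e:1, f:5, g:3, h:4, i:2, j:3, k:2, l:1, m:7, n:3
Odd-degree vertices: d, e, f, g, j, l, m, n (8 total).
An Eulerian trail requires 0 or 2 odd-degree vertices; here there are 8.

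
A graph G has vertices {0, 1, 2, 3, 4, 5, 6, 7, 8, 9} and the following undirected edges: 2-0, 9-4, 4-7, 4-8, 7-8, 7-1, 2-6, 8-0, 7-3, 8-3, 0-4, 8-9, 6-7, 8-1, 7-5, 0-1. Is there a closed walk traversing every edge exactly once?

Degrees: 0:4, 1:3, 2:2, 3:2, 4:4, 5:1, 6:2, 7:6, 8:6, 9:2
Vertices with odd degree: 1, 5. An Eulerian circuit requires all degrees even.

No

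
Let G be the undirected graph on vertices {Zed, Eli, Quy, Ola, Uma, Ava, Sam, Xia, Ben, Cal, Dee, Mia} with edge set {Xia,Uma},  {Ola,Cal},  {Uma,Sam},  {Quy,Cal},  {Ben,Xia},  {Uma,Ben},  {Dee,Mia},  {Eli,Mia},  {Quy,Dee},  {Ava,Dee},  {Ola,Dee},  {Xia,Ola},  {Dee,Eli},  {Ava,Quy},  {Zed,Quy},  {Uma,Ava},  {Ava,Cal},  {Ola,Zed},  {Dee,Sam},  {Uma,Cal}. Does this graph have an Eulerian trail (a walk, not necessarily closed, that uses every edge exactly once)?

Yes

Degrees: Zed:2, Eli:2, Quy:4, Ola:4, Uma:5, Ava:4, Sam:2, Xia:3, Ben:2, Cal:4, Dee:6, Mia:2
Odd-degree vertices: Uma, Xia (2 total).
With 2 odd-degree vertices and all edges in one connected piece, an Eulerian trail exists (from Uma to Xia).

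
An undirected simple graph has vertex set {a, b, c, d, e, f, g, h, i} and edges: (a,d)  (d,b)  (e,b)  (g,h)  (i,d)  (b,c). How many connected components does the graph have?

Component: {f}
Component: {g, h}
Component: {a, b, c, d, e, i}

3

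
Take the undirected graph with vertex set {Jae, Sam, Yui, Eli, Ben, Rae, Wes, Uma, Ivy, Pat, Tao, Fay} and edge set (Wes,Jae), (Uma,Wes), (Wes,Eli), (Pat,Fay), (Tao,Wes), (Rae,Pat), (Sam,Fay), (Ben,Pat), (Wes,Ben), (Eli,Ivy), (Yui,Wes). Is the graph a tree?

The graph has 12 vertices and 11 edges.
Connected and |E| = |V| - 1, which characterizes a tree.

Yes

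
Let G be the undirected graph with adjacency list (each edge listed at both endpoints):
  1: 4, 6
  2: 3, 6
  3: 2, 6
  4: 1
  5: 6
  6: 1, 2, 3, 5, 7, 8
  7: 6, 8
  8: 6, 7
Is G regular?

Degrees: 1:2, 2:2, 3:2, 4:1, 5:1, 6:6, 7:2, 8:2
Vertex 4 has degree 1 while 6 has degree 6, so the graph is not regular.

No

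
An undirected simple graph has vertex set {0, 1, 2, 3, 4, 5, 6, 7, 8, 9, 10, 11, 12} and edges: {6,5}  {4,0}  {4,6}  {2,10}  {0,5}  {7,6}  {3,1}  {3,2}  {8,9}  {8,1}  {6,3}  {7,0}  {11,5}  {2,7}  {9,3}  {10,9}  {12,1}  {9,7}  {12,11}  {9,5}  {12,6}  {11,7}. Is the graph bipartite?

Yes

A valid 2-coloring puts {3, 4, 5, 7, 8, 10, 12} on one side and {0, 1, 2, 6, 9, 11} on the other; every edge crosses between the two sides.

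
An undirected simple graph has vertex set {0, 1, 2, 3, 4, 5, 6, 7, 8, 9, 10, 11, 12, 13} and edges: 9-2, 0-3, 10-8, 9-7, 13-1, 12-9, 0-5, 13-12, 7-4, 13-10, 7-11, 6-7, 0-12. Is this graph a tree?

Yes

The graph has 14 vertices and 13 edges.
It is connected with exactly 13 edges, hence acyclic — it is a tree.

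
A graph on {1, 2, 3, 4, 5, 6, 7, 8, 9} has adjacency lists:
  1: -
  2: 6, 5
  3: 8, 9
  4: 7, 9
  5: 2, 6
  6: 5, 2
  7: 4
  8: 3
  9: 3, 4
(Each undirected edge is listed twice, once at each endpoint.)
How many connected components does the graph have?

Component: {1}
Component: {2, 5, 6}
Component: {3, 4, 7, 8, 9}

3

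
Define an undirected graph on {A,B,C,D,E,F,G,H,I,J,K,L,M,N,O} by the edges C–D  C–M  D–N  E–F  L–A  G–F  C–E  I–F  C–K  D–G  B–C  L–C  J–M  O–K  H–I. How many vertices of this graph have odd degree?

Degrees: A:1, B:1, C:6, D:3, E:2, F:3, G:2, H:1, I:2, J:1, K:2, L:2, M:2, N:1, O:1
Odd-degree vertices: A, B, D, F, H, J, N, O.

8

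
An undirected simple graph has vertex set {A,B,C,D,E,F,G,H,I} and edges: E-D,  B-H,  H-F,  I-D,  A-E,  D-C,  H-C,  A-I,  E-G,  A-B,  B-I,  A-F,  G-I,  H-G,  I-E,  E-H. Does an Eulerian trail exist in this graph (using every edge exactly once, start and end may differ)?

No

Degrees: A:4, B:3, C:2, D:3, E:5, F:2, G:3, H:5, I:5
Odd-degree vertices: B, D, E, G, H, I (6 total).
An Eulerian trail requires 0 or 2 odd-degree vertices; here there are 6.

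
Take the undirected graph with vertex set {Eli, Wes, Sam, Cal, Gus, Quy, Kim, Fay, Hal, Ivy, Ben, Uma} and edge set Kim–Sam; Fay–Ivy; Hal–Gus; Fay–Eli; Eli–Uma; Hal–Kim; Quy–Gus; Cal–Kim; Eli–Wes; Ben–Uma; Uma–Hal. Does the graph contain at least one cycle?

No

The graph has 12 vertices, 11 edges, and 1 connected component.
Since 11 = 12 - 1, the graph is a forest and contains no cycle.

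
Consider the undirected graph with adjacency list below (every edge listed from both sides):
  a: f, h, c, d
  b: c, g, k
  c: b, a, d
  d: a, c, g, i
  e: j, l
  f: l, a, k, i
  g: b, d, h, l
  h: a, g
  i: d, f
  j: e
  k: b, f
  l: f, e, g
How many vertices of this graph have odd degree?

4

Degrees: a:4, b:3, c:3, d:4, e:2, f:4, g:4, h:2, i:2, j:1, k:2, l:3
Odd-degree vertices: b, c, j, l.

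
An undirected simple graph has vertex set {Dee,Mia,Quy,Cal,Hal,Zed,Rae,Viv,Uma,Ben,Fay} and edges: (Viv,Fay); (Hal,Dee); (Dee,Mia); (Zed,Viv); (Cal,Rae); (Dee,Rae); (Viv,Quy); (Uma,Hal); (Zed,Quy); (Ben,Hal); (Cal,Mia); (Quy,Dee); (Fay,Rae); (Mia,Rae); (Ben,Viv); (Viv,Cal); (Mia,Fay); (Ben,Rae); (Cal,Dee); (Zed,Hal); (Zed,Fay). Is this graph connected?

Yes

A breadth-first search from Dee visits Dee, Cal, Mia, Quy, Hal, Rae, Viv, Fay, Zed, Uma, Ben — all 11 vertices — so the graph is connected.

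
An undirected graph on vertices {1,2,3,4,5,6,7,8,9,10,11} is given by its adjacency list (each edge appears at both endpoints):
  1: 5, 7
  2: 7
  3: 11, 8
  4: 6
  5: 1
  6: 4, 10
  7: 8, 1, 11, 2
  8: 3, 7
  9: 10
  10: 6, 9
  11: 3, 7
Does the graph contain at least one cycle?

Yes

|V| = 11, |E| = 10, number of components = 2.
Since 10 > 11 - 2, a cycle must exist; for instance 7-11-3-8-7.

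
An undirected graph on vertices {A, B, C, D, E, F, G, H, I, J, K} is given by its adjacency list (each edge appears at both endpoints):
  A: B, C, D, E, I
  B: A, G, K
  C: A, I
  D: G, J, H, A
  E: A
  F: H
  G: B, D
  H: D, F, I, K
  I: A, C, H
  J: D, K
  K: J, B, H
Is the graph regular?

Degrees: A:5, B:3, C:2, D:4, E:1, F:1, G:2, H:4, I:3, J:2, K:3
Vertex E has degree 1 while A has degree 5, so the graph is not regular.

No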